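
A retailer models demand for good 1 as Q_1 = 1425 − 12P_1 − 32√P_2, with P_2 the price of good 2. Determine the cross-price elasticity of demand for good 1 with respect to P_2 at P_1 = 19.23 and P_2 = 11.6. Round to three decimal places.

At P_1 = 19.23 and P_2 = 11.6: Q_1 = 1085.252.
∂Q_1/∂P_2 = -32/(2√P_2) = -32/(2√11.6) = -4.6978.
ε = (∂Q_1/∂P_2)(P_2/Q_1) = -4.6978 × (11.6/1085.252) ≈ -0.050.

-0.050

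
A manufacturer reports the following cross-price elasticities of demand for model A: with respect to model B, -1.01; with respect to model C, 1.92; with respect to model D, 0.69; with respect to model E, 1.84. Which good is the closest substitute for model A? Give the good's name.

Substitutes have ε > 0. Among the positive values, 1.92 (model C) is largest.

model C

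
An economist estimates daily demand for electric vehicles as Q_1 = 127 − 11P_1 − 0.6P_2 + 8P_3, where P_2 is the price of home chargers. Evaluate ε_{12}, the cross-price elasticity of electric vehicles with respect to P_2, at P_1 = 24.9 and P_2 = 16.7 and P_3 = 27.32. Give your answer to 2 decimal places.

-0.16

At P_1 = 24.9 and P_2 = 16.7 and P_3 = 27.32: Q_1 = 61.64.
∂Q_1/∂P_2 = -0.6.
ε = (∂Q_1/∂P_2)(P_2/Q_1) = -0.6 × (16.7/61.64) ≈ -0.16.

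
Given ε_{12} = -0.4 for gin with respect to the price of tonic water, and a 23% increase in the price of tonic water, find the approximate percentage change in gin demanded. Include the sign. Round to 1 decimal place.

-9.2%

%ΔQ ≈ ε × %ΔP of tonic water = -0.4 × (23%) = -9.2%.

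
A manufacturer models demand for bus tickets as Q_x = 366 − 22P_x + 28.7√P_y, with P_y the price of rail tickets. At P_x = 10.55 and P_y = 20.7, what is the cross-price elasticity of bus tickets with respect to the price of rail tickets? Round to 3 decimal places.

0.247

At P_x = 10.55 and P_y = 20.7: Q_x = 264.477.
∂Q_x/∂P_y = 28.7/(2√P_y) = 28.7/(2√20.7) = 3.1540.
ε = (∂Q_x/∂P_y)(P_y/Q_x) = 3.1540 × (20.7/264.477) ≈ 0.247.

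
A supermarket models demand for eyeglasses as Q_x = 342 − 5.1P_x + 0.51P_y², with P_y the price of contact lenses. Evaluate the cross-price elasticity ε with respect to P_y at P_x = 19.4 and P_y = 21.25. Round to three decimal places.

At P_x = 19.4 and P_y = 21.25: Q_x = 473.357.
∂Q_x/∂P_y = 1.02P_y = 1.02(21.25) = 21.6750.
ε = (∂Q_x/∂P_y)(P_y/Q_x) = 21.6750 × (21.25/473.357) ≈ 0.973.

0.973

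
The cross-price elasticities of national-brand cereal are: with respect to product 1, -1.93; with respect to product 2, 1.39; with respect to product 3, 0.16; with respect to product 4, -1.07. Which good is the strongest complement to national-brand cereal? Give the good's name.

Complements have ε < 0. The most negative value is -1.93 (product 1).

product 1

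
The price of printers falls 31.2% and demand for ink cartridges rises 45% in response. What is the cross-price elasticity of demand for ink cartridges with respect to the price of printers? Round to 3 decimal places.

ε = (%ΔQ of ink cartridges) / (%ΔP of printers) = (45%) / (-31.2%) ≈ -1.442.
Negative cross-price elasticity: complements.

-1.442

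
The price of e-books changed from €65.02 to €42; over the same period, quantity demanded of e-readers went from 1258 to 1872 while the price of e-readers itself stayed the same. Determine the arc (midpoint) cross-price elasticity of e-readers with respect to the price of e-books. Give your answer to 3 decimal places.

ΔQ_A = 1872 − 1258 = 614; ΔP_B = 42 − 65.02 = -23.02.
Midpoints: Q̄_A = 1565.0, P̄_B = 53.51.
ε = (ΔQ_A/Q̄_A)/(ΔP_B/P̄_B) = (614/1565.0)/(-23.02/53.51) ≈ -0.912.

-0.912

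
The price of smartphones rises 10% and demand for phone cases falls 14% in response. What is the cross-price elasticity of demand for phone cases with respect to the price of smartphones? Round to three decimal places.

ε = (%ΔQ of phone cases) / (%ΔP of smartphones) = (-14%) / (10%) ≈ -1.400.
Negative cross-price elasticity: complements.

-1.400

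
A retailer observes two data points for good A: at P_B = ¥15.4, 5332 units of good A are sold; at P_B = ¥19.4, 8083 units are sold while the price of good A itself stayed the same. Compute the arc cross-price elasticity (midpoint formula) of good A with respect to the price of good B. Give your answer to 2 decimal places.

ΔQ_A = 8083 − 5332 = 2751; ΔP_B = 19.4 − 15.4 = 4.
Midpoints: Q̄_A = 6707.5, P̄_B = 17.40.
ε = (ΔQ_A/Q̄_A)/(ΔP_B/P̄_B) = (2751/6707.5)/(4/17.40) ≈ 1.78.

1.78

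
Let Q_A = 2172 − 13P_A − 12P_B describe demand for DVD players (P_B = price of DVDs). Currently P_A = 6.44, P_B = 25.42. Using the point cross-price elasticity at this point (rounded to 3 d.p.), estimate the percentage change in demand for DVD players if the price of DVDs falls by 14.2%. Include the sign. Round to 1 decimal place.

At P_A = 6.44, P_B = 25.42: Q_A = 1783.24.
∂Q_A/∂P_B = -12.
ε = (∂Q_A/∂P_B)(P_B/Q_A) = -12.0000 × 25.42/1783.24 ≈ -0.171.
%ΔQ_A ≈ ε × %ΔP_B = -0.171 × (-14.2%) = 2.4%.

2.4%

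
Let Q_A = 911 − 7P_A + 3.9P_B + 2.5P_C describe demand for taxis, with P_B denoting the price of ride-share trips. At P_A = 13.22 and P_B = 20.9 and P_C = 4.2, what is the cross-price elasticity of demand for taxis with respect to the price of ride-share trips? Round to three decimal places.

At P_A = 13.22 and P_B = 20.9 and P_C = 4.2: Q_A = 910.47.
∂Q_A/∂P_B = 3.9.
ε = (∂Q_A/∂P_B)(P_B/Q_A) = 3.9 × (20.9/910.47) ≈ 0.090.
Since ε > 0, taxis and ride-share trips are substitutes.

0.090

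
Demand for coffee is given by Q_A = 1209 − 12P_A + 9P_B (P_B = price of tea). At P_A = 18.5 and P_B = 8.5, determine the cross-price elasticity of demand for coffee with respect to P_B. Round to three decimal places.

At P_A = 18.5 and P_B = 8.5: Q_A = 1063.5.
∂Q_A/∂P_B = 9.
ε = (∂Q_A/∂P_B)(P_B/Q_A) = 9 × (8.5/1063.5) ≈ 0.072.

0.072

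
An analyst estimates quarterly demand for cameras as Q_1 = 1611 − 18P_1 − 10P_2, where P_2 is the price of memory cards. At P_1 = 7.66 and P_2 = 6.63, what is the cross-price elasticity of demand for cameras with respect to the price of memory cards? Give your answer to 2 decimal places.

At P_1 = 7.66 and P_2 = 6.63: Q_1 = 1406.82.
∂Q_1/∂P_2 = -10.
ε = (∂Q_1/∂P_2)(P_2/Q_1) = -10 × (6.63/1406.82) ≈ -0.05.

-0.05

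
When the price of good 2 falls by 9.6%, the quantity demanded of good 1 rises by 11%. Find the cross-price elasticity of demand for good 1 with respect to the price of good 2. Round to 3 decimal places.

-1.146

ε = (%ΔQ of good 1) / (%ΔP of good 2) = (11%) / (-9.6%) ≈ -1.146.
Negative cross-price elasticity: complements.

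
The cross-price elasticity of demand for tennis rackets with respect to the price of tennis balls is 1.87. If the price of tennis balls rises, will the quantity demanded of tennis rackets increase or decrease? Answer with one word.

ε > 0 and the price of tennis balls rises, so the quantity of tennis rackets moves in the same direction: it increases.

increase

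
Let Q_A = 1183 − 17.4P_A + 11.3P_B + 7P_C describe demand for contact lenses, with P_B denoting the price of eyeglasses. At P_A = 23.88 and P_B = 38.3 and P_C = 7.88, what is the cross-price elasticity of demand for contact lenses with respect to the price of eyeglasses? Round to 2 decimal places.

0.34

At P_A = 23.88 and P_B = 38.3 and P_C = 7.88: Q_A = 1255.438.
∂Q_A/∂P_B = 11.3.
ε = (∂Q_A/∂P_B)(P_B/Q_A) = 11.3 × (38.3/1255.438) ≈ 0.34.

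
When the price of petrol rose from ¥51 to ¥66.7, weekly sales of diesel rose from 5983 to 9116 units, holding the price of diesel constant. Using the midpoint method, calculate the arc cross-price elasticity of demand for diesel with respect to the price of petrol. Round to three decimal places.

ΔQ_A = 9116 − 5983 = 3133; ΔP_B = 66.7 − 51 = 15.7.
Midpoints: Q̄_A = 7549.5, P̄_B = 58.85.
ε = (ΔQ_A/Q̄_A)/(ΔP_B/P̄_B) = (3133/7549.5)/(15.7/58.85) ≈ 1.556.
ε > 0: diesel and petrol are substitutes.

1.556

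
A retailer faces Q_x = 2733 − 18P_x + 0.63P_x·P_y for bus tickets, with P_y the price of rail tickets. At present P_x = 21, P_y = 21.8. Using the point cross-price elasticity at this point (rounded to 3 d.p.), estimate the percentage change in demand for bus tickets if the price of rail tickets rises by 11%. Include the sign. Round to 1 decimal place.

At P_x = 21, P_y = 21.8: Q_x = 2643.414.
∂Q_x/∂P_y = 0.63P_x = 13.2300.
ε = (∂Q_x/∂P_y)(P_y/Q_x) = 13.2300 × 21.8/2643.414 ≈ 0.109.
%ΔQ_x ≈ ε × %ΔP_y = 0.109 × (11%) = 1.2%.

1.2%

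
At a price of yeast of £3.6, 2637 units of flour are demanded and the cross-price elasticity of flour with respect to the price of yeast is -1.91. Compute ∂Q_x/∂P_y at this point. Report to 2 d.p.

ε = (∂Q_x/∂P_y)·(P_y/Q_x) ⇒ ∂Q_x/∂P_y = ε·Q_x/P_y = -1.91 × 2637/3.6 ≈ -1399.08.

-1399.08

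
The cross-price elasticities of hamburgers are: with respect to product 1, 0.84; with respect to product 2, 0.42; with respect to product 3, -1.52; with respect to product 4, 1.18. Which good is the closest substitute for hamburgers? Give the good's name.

product 4

Substitutes have ε > 0. Among the positive values, 1.18 (product 4) is largest.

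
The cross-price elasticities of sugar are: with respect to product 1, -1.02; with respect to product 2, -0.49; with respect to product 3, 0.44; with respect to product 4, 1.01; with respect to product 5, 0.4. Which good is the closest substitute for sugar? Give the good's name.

Substitutes have ε > 0. Among the positive values, 1.01 (product 4) is largest.

product 4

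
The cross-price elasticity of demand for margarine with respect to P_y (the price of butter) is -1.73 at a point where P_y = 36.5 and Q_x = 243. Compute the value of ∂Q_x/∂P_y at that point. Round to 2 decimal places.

ε = (∂Q_x/∂P_y)·(P_y/Q_x) ⇒ ∂Q_x/∂P_y = ε·Q_x/P_y = -1.73 × 243/36.5 ≈ -11.52.

-11.52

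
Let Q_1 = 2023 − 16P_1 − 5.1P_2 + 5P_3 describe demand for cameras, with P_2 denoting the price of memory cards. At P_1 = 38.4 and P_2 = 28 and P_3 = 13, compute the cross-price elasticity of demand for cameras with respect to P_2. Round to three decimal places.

-0.107

At P_1 = 38.4 and P_2 = 28 and P_3 = 13: Q_1 = 1330.8.
∂Q_1/∂P_2 = -5.1.
ε = (∂Q_1/∂P_2)(P_2/Q_1) = -5.1 × (28/1330.8) ≈ -0.107.
Since ε < 0, cameras and memory cards are complements.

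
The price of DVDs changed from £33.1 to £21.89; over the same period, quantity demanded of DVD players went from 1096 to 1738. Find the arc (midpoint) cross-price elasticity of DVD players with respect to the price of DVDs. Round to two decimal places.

-1.11

ΔQ_A = 1738 − 1096 = 642; ΔP_B = 21.89 − 33.1 = -11.21.
Midpoints: Q̄_A = 1417.0, P̄_B = 27.50.
ε = (ΔQ_A/Q̄_A)/(ΔP_B/P̄_B) = (642/1417.0)/(-11.21/27.50) ≈ -1.11.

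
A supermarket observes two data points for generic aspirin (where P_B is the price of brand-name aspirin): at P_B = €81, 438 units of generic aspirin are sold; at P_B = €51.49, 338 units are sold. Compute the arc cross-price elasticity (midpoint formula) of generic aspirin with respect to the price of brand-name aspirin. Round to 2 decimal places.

ΔQ_A = 338 − 438 = -100; ΔP_B = 51.49 − 81 = -29.51.
Midpoints: Q̄_A = 388.0, P̄_B = 66.25.
ε = (ΔQ_A/Q̄_A)/(ΔP_B/P̄_B) = (-100/388.0)/(-29.51/66.25) ≈ 0.58.
ε > 0: generic aspirin and brand-name aspirin are substitutes.

0.58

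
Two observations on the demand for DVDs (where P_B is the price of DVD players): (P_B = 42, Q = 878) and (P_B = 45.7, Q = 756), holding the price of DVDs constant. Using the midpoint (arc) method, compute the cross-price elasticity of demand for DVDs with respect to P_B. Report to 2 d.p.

-1.77

ΔQ_A = 756 − 878 = -122; ΔP_B = 45.7 − 42 = 3.7.
Midpoints: Q̄_A = 817.0, P̄_B = 43.85.
ε = (ΔQ_A/Q̄_A)/(ΔP_B/P̄_B) = (-122/817.0)/(3.7/43.85) ≈ -1.77.
ε < 0: DVDs and DVD players are complements.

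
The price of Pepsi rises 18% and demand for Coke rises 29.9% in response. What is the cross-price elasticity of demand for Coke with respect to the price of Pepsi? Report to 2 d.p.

ε = (%ΔQ of Coke) / (%ΔP of Pepsi) = (29.9%) / (18%) ≈ 1.66.

1.66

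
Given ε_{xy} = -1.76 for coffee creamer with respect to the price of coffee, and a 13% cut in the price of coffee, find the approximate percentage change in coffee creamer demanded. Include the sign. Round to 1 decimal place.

%ΔQ ≈ ε × %ΔP of coffee = -1.76 × (-13%) = 22.9%.

22.9%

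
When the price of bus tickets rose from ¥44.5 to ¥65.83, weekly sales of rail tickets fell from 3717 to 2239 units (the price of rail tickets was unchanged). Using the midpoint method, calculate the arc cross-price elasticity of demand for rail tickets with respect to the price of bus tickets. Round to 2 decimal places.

-1.28

ΔQ_A = 2239 − 3717 = -1478; ΔP_B = 65.83 − 44.5 = 21.33.
Midpoints: Q̄_A = 2978.0, P̄_B = 55.16.
ε = (ΔQ_A/Q̄_A)/(ΔP_B/P̄_B) = (-1478/2978.0)/(21.33/55.16) ≈ -1.28.
ε < 0: rail tickets and bus tickets are complements.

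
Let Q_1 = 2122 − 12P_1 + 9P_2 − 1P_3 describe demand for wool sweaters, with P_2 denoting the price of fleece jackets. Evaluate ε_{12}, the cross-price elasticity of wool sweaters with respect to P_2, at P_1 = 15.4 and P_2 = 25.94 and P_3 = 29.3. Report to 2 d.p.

0.11

At P_1 = 15.4 and P_2 = 25.94 and P_3 = 29.3: Q_1 = 2141.36.
∂Q_1/∂P_2 = 9.
ε = (∂Q_1/∂P_2)(P_2/Q_1) = 9 × (25.94/2141.36) ≈ 0.11.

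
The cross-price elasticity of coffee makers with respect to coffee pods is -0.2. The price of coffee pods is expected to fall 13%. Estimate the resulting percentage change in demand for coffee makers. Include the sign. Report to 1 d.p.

%ΔQ ≈ ε × %ΔP of coffee pods = -0.2 × (-13%) = 2.6%.
Demand for coffee makers rises by about 2.6%.

2.6%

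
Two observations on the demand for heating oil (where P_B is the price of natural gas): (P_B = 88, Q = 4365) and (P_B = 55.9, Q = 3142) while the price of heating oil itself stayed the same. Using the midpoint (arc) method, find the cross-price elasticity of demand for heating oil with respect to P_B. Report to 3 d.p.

ΔQ_A = 3142 − 4365 = -1223; ΔP_B = 55.9 − 88 = -32.1.
Midpoints: Q̄_A = 3753.5, P̄_B = 71.95.
ε = (ΔQ_A/Q̄_A)/(ΔP_B/P̄_B) = (-1223/3753.5)/(-32.1/71.95) ≈ 0.730.
ε > 0: heating oil and natural gas are substitutes.

0.730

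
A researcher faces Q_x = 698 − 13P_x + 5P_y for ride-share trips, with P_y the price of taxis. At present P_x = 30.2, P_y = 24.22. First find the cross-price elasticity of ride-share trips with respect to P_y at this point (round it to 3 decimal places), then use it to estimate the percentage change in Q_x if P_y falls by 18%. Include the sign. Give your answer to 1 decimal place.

At P_x = 30.2, P_y = 24.22: Q_x = 426.5.
∂Q_x/∂P_y = 5.
ε = (∂Q_x/∂P_y)(P_y/Q_x) = 5.0000 × 24.22/426.5 ≈ 0.284.
%ΔQ_x ≈ ε × %ΔP_y = 0.284 × (-18%) = -5.1%.

-5.1%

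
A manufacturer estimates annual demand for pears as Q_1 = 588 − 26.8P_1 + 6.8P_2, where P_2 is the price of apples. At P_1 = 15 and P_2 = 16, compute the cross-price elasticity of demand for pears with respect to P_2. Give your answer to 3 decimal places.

At P_1 = 15 and P_2 = 16: Q_1 = 294.8.
∂Q_1/∂P_2 = 6.8.
ε = (∂Q_1/∂P_2)(P_2/Q_1) = 6.8 × (16/294.8) ≈ 0.369.
Since ε > 0, pears and apples are substitutes.

0.369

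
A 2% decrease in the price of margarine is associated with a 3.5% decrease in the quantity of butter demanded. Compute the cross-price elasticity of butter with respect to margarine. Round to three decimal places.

1.750

ε = (%ΔQ of butter) / (%ΔP of margarine) = (-3.5%) / (-2%) ≈ 1.750.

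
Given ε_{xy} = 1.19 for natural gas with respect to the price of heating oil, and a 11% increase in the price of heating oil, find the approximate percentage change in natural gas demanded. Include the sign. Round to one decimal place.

13.1%

%ΔQ ≈ ε × %ΔP of heating oil = 1.19 × (11%) = 13.1%.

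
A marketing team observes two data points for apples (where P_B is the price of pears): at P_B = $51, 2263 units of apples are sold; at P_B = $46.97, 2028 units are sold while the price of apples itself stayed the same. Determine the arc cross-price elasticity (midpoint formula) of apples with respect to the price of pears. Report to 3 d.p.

ΔQ_A = 2028 − 2263 = -235; ΔP_B = 46.97 − 51 = -4.03.
Midpoints: Q̄_A = 2145.5, P̄_B = 48.98.
ε = (ΔQ_A/Q̄_A)/(ΔP_B/P̄_B) = (-235/2145.5)/(-4.03/48.98) ≈ 1.331.
ε > 0: apples and pears are substitutes.

1.331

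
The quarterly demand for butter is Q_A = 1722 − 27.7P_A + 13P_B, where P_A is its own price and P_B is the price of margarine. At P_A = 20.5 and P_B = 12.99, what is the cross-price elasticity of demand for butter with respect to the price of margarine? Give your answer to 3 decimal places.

At P_A = 20.5 and P_B = 12.99: Q_A = 1323.02.
∂Q_A/∂P_B = 13.
ε = (∂Q_A/∂P_B)(P_B/Q_A) = 13 × (12.99/1323.02) ≈ 0.128.

0.128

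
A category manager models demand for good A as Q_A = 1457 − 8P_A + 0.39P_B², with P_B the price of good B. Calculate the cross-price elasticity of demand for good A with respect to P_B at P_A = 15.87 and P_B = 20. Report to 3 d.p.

0.210

At P_A = 15.87 and P_B = 20: Q_A = 1486.04.
∂Q_A/∂P_B = 0.78P_B = 0.78(20) = 15.6000.
ε = (∂Q_A/∂P_B)(P_B/Q_A) = 15.6000 × (20/1486.04) ≈ 0.210.
ε > 0: substitutes.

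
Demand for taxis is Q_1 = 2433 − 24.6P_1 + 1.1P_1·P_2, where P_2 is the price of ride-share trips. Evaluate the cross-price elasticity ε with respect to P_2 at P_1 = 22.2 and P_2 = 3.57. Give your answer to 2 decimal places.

At P_1 = 22.2 and P_2 = 3.57: Q_1 = 1974.059.
∂Q_1/∂P_2 = 1.1P_1 = 1.1(22.2) = 24.4200.
ε = (∂Q_1/∂P_2)(P_2/Q_1) = 24.4200 × (3.57/1974.059) ≈ 0.04.
ε > 0: substitutes.

0.04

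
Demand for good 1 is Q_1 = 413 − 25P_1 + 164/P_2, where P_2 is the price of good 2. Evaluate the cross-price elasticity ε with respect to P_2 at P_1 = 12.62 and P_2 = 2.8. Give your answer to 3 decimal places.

At P_1 = 12.62 and P_2 = 2.8: Q_1 = 156.071.
∂Q_1/∂P_2 = −164/P_2² = -20.9184.
ε = (∂Q_1/∂P_2)(P_2/Q_1) = -20.9184 × (2.8/156.071) ≈ -0.375.

-0.375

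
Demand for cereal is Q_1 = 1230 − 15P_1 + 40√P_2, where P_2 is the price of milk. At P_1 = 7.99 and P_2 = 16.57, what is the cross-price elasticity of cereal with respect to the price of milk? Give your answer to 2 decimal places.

At P_1 = 7.99 and P_2 = 16.57: Q_1 = 1272.975.
∂Q_1/∂P_2 = 40/(2√P_2) = 40/(2√16.57) = 4.9132.
ε = (∂Q_1/∂P_2)(P_2/Q_1) = 4.9132 × (16.57/1272.975) ≈ 0.06.
ε > 0: substitutes.

0.06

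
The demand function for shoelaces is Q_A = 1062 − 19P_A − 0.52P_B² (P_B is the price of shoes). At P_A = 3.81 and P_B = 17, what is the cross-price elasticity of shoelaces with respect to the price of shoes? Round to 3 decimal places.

-0.358

At P_A = 3.81 and P_B = 17: Q_A = 839.33.
∂Q_A/∂P_B = -1.04P_B = -1.04(17) = -17.6800.
ε = (∂Q_A/∂P_B)(P_B/Q_A) = -17.6800 × (17/839.33) ≈ -0.358.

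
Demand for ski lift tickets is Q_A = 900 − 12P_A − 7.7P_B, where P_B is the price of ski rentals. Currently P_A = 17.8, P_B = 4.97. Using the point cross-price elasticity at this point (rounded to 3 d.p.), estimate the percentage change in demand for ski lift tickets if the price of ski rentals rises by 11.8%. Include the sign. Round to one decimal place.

-0.7%

At P_A = 17.8, P_B = 4.97: Q_A = 648.131.
∂Q_A/∂P_B = -7.7.
ε = (∂Q_A/∂P_B)(P_B/Q_A) = -7.7000 × 4.97/648.131 ≈ -0.059.
%ΔQ_A ≈ ε × %ΔP_B = -0.059 × (11.8%) = -0.7%.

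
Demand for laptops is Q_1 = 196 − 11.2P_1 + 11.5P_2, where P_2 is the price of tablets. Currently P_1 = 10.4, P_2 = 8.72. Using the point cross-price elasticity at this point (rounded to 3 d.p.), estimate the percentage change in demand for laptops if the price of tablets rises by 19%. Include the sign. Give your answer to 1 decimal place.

10.6%

At P_1 = 10.4, P_2 = 8.72: Q_1 = 179.8.
∂Q_1/∂P_2 = 11.5.
ε = (∂Q_1/∂P_2)(P_2/Q_1) = 11.5000 × 8.72/179.8 ≈ 0.558.
%ΔQ_1 ≈ ε × %ΔP_2 = 0.558 × (19%) = 10.6%.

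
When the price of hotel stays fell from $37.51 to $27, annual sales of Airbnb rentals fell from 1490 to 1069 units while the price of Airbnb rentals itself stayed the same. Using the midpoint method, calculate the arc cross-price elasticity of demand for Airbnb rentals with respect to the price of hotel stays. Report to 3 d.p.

1.010

ΔQ_A = 1069 − 1490 = -421; ΔP_B = 27 − 37.51 = -10.51.
Midpoints: Q̄_A = 1279.5, P̄_B = 32.25.
ε = (ΔQ_A/Q̄_A)/(ΔP_B/P̄_B) = (-421/1279.5)/(-10.51/32.25) ≈ 1.010.
ε > 0: Airbnb rentals and hotel stays are substitutes.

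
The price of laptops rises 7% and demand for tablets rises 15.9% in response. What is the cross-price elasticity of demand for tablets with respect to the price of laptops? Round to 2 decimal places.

ε = (%ΔQ of tablets) / (%ΔP of laptops) = (15.9%) / (7%) ≈ 2.27.
Positive cross-price elasticity: substitutes.

2.27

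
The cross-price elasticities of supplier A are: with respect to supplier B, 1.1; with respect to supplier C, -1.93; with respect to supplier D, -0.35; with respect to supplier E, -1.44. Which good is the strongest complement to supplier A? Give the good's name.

supplier C

Complements have ε < 0. The most negative value is -1.93 (supplier C).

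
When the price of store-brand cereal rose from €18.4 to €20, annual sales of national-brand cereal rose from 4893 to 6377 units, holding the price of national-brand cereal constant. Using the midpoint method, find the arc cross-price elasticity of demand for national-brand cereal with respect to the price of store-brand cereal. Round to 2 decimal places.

ΔQ_A = 6377 − 4893 = 1484; ΔP_B = 20 − 18.4 = 1.6.
Midpoints: Q̄_A = 5635.0, P̄_B = 19.20.
ε = (ΔQ_A/Q̄_A)/(ΔP_B/P̄_B) = (1484/5635.0)/(1.6/19.20) ≈ 3.16.
ε > 0: national-brand cereal and store-brand cereal are substitutes.

3.16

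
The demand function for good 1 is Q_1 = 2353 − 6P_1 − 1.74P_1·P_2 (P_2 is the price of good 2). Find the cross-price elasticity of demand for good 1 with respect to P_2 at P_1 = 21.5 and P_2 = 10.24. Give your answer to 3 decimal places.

-0.208

At P_1 = 21.5 and P_2 = 10.24: Q_1 = 1840.922.
∂Q_1/∂P_2 = -1.74P_1 = -1.74(21.5) = -37.4100.
ε = (∂Q_1/∂P_2)(P_2/Q_1) = -37.4100 × (10.24/1840.922) ≈ -0.208.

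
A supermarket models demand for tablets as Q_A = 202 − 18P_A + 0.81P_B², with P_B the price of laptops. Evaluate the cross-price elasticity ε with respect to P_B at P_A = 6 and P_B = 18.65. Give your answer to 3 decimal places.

At P_A = 6 and P_B = 18.65: Q_A = 375.736.
∂Q_A/∂P_B = 1.62P_B = 1.62(18.65) = 30.2130.
ε = (∂Q_A/∂P_B)(P_B/Q_A) = 30.2130 × (18.65/375.736) ≈ 1.500.

1.500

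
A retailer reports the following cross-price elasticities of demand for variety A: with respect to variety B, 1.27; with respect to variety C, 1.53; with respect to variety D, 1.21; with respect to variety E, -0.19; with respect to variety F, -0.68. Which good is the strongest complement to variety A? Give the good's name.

variety F

Complements have ε < 0. The most negative value is -0.68 (variety F).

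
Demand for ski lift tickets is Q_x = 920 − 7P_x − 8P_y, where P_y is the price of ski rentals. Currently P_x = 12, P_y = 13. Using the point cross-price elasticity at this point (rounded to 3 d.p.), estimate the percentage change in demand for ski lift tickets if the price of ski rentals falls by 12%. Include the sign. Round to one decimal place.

At P_x = 12, P_y = 13: Q_x = 732.
∂Q_x/∂P_y = -8.
ε = (∂Q_x/∂P_y)(P_y/Q_x) = -8.0000 × 13/732 ≈ -0.142.
%ΔQ_x ≈ ε × %ΔP_y = -0.142 × (-12%) = 1.7%.

1.7%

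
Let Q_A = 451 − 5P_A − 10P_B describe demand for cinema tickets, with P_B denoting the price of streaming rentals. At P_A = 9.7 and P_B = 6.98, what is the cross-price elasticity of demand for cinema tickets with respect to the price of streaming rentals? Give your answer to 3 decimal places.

At P_A = 9.7 and P_B = 6.98: Q_A = 332.7.
∂Q_A/∂P_B = -10.
ε = (∂Q_A/∂P_B)(P_B/Q_A) = -10 × (6.98/332.7) ≈ -0.210.
Since ε < 0, cinema tickets and streaming rentals are complements.

-0.210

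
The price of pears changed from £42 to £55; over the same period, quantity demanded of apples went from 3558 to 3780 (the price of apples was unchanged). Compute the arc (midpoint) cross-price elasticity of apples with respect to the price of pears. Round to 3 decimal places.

0.226

ΔQ_A = 3780 − 3558 = 222; ΔP_B = 55 − 42 = 13.
Midpoints: Q̄_A = 3669.0, P̄_B = 48.50.
ε = (ΔQ_A/Q̄_A)/(ΔP_B/P̄_B) = (222/3669.0)/(13/48.50) ≈ 0.226.
ε > 0: apples and pears are substitutes.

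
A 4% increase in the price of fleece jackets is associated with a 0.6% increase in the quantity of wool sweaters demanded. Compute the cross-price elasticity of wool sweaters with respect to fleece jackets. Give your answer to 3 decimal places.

0.150

ε = (%ΔQ of wool sweaters) / (%ΔP of fleece jackets) = (0.6%) / (4%) ≈ 0.150.
Positive cross-price elasticity: substitutes.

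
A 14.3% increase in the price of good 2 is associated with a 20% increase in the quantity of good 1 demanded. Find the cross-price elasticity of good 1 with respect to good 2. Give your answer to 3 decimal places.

1.399

ε = (%ΔQ of good 1) / (%ΔP of good 2) = (20%) / (14.3%) ≈ 1.399.
Positive cross-price elasticity: substitutes.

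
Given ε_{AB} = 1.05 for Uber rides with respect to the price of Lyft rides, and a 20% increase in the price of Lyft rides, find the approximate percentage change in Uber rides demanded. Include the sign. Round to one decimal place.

%ΔQ ≈ ε × %ΔP of Lyft rides = 1.05 × (20%) = 21.0%.

21.0%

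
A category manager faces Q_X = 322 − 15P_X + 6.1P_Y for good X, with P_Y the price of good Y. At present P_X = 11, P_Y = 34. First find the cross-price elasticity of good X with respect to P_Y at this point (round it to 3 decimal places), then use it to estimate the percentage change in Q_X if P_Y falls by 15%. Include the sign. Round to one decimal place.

-8.5%

At P_X = 11, P_Y = 34: Q_X = 364.4.
∂Q_X/∂P_Y = 6.1.
ε = (∂Q_X/∂P_Y)(P_Y/Q_X) = 6.1000 × 34/364.4 ≈ 0.569.
%ΔQ_X ≈ ε × %ΔP_Y = 0.569 × (-15%) = -8.5%.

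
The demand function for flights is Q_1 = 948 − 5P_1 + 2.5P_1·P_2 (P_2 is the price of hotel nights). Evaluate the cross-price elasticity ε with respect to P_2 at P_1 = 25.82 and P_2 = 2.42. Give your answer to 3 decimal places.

At P_1 = 25.82 and P_2 = 2.42: Q_1 = 975.111.
∂Q_1/∂P_2 = 2.5P_1 = 2.5(25.82) = 64.5500.
ε = (∂Q_1/∂P_2)(P_2/Q_1) = 64.5500 × (2.42/975.111) ≈ 0.160.
ε > 0: substitutes.

0.160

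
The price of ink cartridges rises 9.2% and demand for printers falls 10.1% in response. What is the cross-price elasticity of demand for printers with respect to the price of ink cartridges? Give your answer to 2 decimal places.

ε = (%ΔQ of printers) / (%ΔP of ink cartridges) = (-10.1%) / (9.2%) ≈ -1.10.
Negative cross-price elasticity: complements.

-1.10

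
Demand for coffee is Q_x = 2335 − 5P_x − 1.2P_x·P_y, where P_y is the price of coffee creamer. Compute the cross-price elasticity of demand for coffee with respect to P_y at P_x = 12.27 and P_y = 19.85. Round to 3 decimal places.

At P_x = 12.27 and P_y = 19.85: Q_x = 1981.379.
∂Q_x/∂P_y = -1.2P_x = -1.2(12.27) = -14.7240.
ε = (∂Q_x/∂P_y)(P_y/Q_x) = -14.7240 × (19.85/1981.379) ≈ -0.148.

-0.148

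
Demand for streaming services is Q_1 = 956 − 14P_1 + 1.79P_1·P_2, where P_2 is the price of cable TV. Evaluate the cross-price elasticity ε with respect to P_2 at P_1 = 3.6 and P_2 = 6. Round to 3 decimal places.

At P_1 = 3.6 and P_2 = 6: Q_1 = 944.264.
∂Q_1/∂P_2 = 1.79P_1 = 1.79(3.6) = 6.4440.
ε = (∂Q_1/∂P_2)(P_2/Q_1) = 6.4440 × (6/944.264) ≈ 0.041.

0.041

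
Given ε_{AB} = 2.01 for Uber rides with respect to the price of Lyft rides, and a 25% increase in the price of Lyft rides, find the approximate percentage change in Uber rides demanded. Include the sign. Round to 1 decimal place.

50.3%

%ΔQ ≈ ε × %ΔP of Lyft rides = 2.01 × (25%) = 50.3%.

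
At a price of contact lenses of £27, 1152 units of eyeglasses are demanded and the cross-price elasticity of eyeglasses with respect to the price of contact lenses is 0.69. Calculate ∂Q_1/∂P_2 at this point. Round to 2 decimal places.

ε = (∂Q_1/∂P_2)·(P_2/Q_1) ⇒ ∂Q_1/∂P_2 = ε·Q_1/P_2 = 0.69 × 1152/27 ≈ 29.44.

29.44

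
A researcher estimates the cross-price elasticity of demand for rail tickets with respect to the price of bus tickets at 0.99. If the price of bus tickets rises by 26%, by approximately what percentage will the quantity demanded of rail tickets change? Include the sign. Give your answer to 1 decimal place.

%ΔQ ≈ ε × %ΔP of bus tickets = 0.99 × (26%) = 25.7%.

25.7%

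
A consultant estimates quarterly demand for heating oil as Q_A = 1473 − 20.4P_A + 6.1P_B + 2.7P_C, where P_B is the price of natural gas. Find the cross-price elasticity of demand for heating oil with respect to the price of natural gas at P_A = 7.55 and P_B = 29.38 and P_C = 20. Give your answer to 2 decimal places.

At P_A = 7.55 and P_B = 29.38 and P_C = 20: Q_A = 1552.198.
∂Q_A/∂P_B = 6.1.
ε = (∂Q_A/∂P_B)(P_B/Q_A) = 6.1 × (29.38/1552.198) ≈ 0.12.
Since ε > 0, heating oil and natural gas are substitutes.

0.12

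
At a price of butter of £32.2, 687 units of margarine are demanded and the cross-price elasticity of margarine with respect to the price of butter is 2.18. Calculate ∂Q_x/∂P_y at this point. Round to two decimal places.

46.51

ε = (∂Q_x/∂P_y)·(P_y/Q_x) ⇒ ∂Q_x/∂P_y = ε·Q_x/P_y = 2.18 × 687/32.2 ≈ 46.51.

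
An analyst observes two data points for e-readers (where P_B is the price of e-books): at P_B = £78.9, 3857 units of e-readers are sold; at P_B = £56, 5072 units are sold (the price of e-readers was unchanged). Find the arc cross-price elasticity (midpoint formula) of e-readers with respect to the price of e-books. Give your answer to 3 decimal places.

-0.802

ΔQ_A = 5072 − 3857 = 1215; ΔP_B = 56 − 78.9 = -22.9.
Midpoints: Q̄_A = 4464.5, P̄_B = 67.45.
ε = (ΔQ_A/Q̄_A)/(ΔP_B/P̄_B) = (1215/4464.5)/(-22.9/67.45) ≈ -0.802.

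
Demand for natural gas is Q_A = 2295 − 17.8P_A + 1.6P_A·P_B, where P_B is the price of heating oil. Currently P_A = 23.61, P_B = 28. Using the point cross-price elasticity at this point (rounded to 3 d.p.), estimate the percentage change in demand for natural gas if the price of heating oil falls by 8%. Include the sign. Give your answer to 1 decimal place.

-2.9%

At P_A = 23.61, P_B = 28: Q_A = 2932.47.
∂Q_A/∂P_B = 1.6P_A = 37.7760.
ε = (∂Q_A/∂P_B)(P_B/Q_A) = 37.7760 × 28/2932.47 ≈ 0.361.
%ΔQ_A ≈ ε × %ΔP_B = 0.361 × (-8%) = -2.9%.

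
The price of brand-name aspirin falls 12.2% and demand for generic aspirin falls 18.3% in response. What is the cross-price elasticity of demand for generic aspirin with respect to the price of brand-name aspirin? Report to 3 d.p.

1.500

ε = (%ΔQ of generic aspirin) / (%ΔP of brand-name aspirin) = (-18.3%) / (-12.2%) ≈ 1.500.
Positive cross-price elasticity: substitutes.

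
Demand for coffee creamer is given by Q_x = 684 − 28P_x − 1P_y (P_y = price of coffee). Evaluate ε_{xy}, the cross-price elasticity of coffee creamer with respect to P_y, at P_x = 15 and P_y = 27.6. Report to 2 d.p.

At P_x = 15 and P_y = 27.6: Q_x = 236.4.
∂Q_x/∂P_y = -1.
ε = (∂Q_x/∂P_y)(P_y/Q_x) = -1 × (27.6/236.4) ≈ -0.12.
Since ε < 0, coffee creamer and coffee are complements.

-0.12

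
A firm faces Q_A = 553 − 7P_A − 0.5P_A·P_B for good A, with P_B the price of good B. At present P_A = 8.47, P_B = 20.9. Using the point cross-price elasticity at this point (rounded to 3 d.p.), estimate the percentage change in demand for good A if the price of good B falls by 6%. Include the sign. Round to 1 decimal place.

At P_A = 8.47, P_B = 20.9: Q_A = 405.198.
∂Q_A/∂P_B = -0.5P_A = -4.2350.
ε = (∂Q_A/∂P_B)(P_B/Q_A) = -4.2350 × 20.9/405.198 ≈ -0.218.
%ΔQ_A ≈ ε × %ΔP_B = -0.218 × (-6%) = 1.3%.

1.3%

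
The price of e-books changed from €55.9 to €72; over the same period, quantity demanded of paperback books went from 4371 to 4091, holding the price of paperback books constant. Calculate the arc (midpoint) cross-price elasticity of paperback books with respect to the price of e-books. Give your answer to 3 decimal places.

ΔQ_A = 4091 − 4371 = -280; ΔP_B = 72 − 55.9 = 16.1.
Midpoints: Q̄_A = 4231.0, P̄_B = 63.95.
ε = (ΔQ_A/Q̄_A)/(ΔP_B/P̄_B) = (-280/4231.0)/(16.1/63.95) ≈ -0.263.

-0.263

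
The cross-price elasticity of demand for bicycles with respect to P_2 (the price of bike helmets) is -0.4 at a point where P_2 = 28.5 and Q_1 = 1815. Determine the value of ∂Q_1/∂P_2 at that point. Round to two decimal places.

-25.47

ε = (∂Q_1/∂P_2)·(P_2/Q_1) ⇒ ∂Q_1/∂P_2 = ε·Q_1/P_2 = -0.4 × 1815/28.5 ≈ -25.47.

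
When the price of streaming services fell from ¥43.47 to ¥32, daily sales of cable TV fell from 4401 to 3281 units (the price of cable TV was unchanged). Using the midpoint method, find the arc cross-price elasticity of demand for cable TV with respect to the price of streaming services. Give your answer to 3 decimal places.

0.959

ΔQ_A = 3281 − 4401 = -1120; ΔP_B = 32 − 43.47 = -11.47.
Midpoints: Q̄_A = 3841.0, P̄_B = 37.73.
ε = (ΔQ_A/Q̄_A)/(ΔP_B/P̄_B) = (-1120/3841.0)/(-11.47/37.73) ≈ 0.959.
ε > 0: cable TV and streaming services are substitutes.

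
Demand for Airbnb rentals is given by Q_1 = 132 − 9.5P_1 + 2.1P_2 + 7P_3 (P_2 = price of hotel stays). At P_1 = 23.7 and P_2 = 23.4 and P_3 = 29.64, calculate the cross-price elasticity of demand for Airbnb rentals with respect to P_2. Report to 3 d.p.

At P_1 = 23.7 and P_2 = 23.4 and P_3 = 29.64: Q_1 = 163.47.
∂Q_1/∂P_2 = 2.1.
ε = (∂Q_1/∂P_2)(P_2/Q_1) = 2.1 × (23.4/163.47) ≈ 0.301.

0.301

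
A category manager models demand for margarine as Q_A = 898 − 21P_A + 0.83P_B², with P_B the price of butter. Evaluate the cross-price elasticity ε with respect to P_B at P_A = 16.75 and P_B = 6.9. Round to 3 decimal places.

At P_A = 16.75 and P_B = 6.9: Q_A = 585.766.
∂Q_A/∂P_B = 1.66P_B = 1.66(6.9) = 11.4540.
ε = (∂Q_A/∂P_B)(P_B/Q_A) = 11.4540 × (6.9/585.766) ≈ 0.135.

0.135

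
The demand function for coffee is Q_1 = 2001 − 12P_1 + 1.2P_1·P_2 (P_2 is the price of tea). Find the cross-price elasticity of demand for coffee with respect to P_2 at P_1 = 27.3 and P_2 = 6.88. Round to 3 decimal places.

0.119

At P_1 = 27.3 and P_2 = 6.88: Q_1 = 1898.789.
∂Q_1/∂P_2 = 1.2P_1 = 1.2(27.3) = 32.7600.
ε = (∂Q_1/∂P_2)(P_2/Q_1) = 32.7600 × (6.88/1898.789) ≈ 0.119.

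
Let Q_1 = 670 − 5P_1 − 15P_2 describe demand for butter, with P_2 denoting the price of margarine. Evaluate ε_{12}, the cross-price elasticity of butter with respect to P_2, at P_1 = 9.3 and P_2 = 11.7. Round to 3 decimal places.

-0.392

At P_1 = 9.3 and P_2 = 11.7: Q_1 = 448.
∂Q_1/∂P_2 = -15.
ε = (∂Q_1/∂P_2)(P_2/Q_1) = -15 × (11.7/448) ≈ -0.392.
Since ε < 0, butter and margarine are complements.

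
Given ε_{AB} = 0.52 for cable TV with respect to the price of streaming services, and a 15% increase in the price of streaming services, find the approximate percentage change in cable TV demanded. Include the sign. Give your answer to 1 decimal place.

%ΔQ ≈ ε × %ΔP of streaming services = 0.52 × (15%) = 7.8%.

7.8%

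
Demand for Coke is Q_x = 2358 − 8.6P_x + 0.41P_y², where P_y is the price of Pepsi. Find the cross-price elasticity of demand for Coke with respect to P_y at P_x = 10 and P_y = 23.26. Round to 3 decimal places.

0.178

At P_x = 10 and P_y = 23.26: Q_x = 2493.821.
∂Q_x/∂P_y = 0.82P_y = 0.82(23.26) = 19.0732.
ε = (∂Q_x/∂P_y)(P_y/Q_x) = 19.0732 × (23.26/2493.821) ≈ 0.178.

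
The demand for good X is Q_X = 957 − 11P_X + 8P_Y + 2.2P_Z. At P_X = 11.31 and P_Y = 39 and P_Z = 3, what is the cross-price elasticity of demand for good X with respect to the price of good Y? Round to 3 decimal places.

0.271

At P_X = 11.31 and P_Y = 39 and P_Z = 3: Q_X = 1151.19.
∂Q_X/∂P_Y = 8.
ε = (∂Q_X/∂P_Y)(P_Y/Q_X) = 8 × (39/1151.19) ≈ 0.271.
Since ε > 0, good X and good Y are substitutes.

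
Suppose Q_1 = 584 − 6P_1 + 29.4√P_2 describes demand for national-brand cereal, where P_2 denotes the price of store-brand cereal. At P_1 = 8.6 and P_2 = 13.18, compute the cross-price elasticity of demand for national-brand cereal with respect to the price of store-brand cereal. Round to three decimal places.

0.083

At P_1 = 8.6 and P_2 = 13.18: Q_1 = 639.135.
∂Q_1/∂P_2 = 29.4/(2√P_2) = 29.4/(2√13.18) = 4.0491.
ε = (∂Q_1/∂P_2)(P_2/Q_1) = 4.0491 × (13.18/639.135) ≈ 0.083.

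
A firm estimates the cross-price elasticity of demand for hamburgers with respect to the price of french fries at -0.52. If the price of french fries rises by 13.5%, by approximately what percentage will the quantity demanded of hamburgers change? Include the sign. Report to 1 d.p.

%ΔQ ≈ ε × %ΔP of french fries = -0.52 × (13.5%) = -7.0%.

-7.0%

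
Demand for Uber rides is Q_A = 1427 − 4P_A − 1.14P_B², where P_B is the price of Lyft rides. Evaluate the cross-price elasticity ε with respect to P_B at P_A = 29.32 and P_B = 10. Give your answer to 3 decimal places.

-0.191

At P_A = 29.32 and P_B = 10: Q_A = 1195.72.
∂Q_A/∂P_B = -2.28P_B = -2.28(10) = -22.8000.
ε = (∂Q_A/∂P_B)(P_B/Q_A) = -22.8000 × (10/1195.72) ≈ -0.191.
ε < 0: complements.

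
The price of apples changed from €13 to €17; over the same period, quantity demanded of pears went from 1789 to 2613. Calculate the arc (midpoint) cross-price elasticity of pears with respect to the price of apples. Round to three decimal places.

ΔQ_A = 2613 − 1789 = 824; ΔP_B = 17 − 13 = 4.
Midpoints: Q̄_A = 2201.0, P̄_B = 15.00.
ε = (ΔQ_A/Q̄_A)/(ΔP_B/P̄_B) = (824/2201.0)/(4/15.00) ≈ 1.404.
ε > 0: pears and apples are substitutes.

1.404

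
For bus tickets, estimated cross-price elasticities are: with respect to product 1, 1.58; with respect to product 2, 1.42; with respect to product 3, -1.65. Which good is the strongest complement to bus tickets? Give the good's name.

product 3

Complements have ε < 0. The most negative value is -1.65 (product 3).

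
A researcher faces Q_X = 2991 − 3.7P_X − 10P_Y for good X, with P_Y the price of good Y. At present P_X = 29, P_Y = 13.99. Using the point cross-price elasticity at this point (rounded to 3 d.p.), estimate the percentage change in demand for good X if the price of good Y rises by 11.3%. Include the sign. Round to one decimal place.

-0.6%

At P_X = 29, P_Y = 13.99: Q_X = 2743.8.
∂Q_X/∂P_Y = -10.
ε = (∂Q_X/∂P_Y)(P_Y/Q_X) = -10.0000 × 13.99/2743.8 ≈ -0.051.
%ΔQ_X ≈ ε × %ΔP_Y = -0.051 × (11.3%) = -0.6%.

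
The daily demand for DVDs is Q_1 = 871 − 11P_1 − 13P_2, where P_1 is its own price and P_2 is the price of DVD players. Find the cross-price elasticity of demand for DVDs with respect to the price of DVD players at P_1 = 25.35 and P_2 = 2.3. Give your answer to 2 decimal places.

-0.05

At P_1 = 25.35 and P_2 = 2.3: Q_1 = 562.25.
∂Q_1/∂P_2 = -13.
ε = (∂Q_1/∂P_2)(P_2/Q_1) = -13 × (2.3/562.25) ≈ -0.05.
Since ε < 0, DVDs and DVD players are complements.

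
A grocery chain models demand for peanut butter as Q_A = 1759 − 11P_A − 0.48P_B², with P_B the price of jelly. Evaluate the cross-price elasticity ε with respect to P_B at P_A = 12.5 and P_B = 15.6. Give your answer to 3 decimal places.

-0.155

At P_A = 12.5 and P_B = 15.6: Q_A = 1504.687.
∂Q_A/∂P_B = -0.96P_B = -0.96(15.6) = -14.9760.
ε = (∂Q_A/∂P_B)(P_B/Q_A) = -14.9760 × (15.6/1504.687) ≈ -0.155.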